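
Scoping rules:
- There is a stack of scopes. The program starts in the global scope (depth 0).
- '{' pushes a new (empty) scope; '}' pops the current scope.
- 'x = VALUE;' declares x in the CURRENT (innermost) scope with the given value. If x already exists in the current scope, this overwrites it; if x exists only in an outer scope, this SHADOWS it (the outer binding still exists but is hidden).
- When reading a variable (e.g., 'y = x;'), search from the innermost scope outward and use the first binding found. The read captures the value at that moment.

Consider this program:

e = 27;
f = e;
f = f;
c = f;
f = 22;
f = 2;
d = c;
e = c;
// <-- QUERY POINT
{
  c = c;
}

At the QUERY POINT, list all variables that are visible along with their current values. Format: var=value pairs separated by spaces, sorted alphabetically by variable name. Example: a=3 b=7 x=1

Answer: c=27 d=27 e=27 f=2

Derivation:
Step 1: declare e=27 at depth 0
Step 2: declare f=(read e)=27 at depth 0
Step 3: declare f=(read f)=27 at depth 0
Step 4: declare c=(read f)=27 at depth 0
Step 5: declare f=22 at depth 0
Step 6: declare f=2 at depth 0
Step 7: declare d=(read c)=27 at depth 0
Step 8: declare e=(read c)=27 at depth 0
Visible at query point: c=27 d=27 e=27 f=2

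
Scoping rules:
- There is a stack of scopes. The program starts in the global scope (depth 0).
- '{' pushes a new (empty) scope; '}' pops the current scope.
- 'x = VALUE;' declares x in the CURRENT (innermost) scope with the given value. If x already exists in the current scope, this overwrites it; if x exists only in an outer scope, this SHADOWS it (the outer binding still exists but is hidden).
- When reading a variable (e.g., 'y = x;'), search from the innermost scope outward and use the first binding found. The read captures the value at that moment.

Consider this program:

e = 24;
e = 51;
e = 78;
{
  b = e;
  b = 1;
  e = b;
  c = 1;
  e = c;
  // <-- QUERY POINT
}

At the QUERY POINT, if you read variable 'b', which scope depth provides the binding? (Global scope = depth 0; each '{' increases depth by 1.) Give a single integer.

Step 1: declare e=24 at depth 0
Step 2: declare e=51 at depth 0
Step 3: declare e=78 at depth 0
Step 4: enter scope (depth=1)
Step 5: declare b=(read e)=78 at depth 1
Step 6: declare b=1 at depth 1
Step 7: declare e=(read b)=1 at depth 1
Step 8: declare c=1 at depth 1
Step 9: declare e=(read c)=1 at depth 1
Visible at query point: b=1 c=1 e=1

Answer: 1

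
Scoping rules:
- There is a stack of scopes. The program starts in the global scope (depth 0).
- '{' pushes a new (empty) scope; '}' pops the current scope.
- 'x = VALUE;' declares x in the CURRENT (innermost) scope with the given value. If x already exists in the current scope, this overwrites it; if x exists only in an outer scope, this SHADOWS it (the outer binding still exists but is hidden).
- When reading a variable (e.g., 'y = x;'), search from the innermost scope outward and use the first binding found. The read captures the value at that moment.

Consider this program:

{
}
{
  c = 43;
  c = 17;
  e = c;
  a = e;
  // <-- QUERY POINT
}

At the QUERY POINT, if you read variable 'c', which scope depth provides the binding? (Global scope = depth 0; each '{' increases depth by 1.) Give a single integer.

Step 1: enter scope (depth=1)
Step 2: exit scope (depth=0)
Step 3: enter scope (depth=1)
Step 4: declare c=43 at depth 1
Step 5: declare c=17 at depth 1
Step 6: declare e=(read c)=17 at depth 1
Step 7: declare a=(read e)=17 at depth 1
Visible at query point: a=17 c=17 e=17

Answer: 1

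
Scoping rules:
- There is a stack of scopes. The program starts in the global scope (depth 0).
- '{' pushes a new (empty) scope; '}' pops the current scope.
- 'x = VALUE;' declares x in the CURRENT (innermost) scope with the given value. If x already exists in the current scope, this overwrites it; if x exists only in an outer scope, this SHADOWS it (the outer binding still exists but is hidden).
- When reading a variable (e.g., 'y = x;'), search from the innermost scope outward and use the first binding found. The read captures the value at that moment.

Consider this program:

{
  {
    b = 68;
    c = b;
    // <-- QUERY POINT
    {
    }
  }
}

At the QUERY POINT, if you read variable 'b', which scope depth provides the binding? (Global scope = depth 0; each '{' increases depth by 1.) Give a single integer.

Answer: 2

Derivation:
Step 1: enter scope (depth=1)
Step 2: enter scope (depth=2)
Step 3: declare b=68 at depth 2
Step 4: declare c=(read b)=68 at depth 2
Visible at query point: b=68 c=68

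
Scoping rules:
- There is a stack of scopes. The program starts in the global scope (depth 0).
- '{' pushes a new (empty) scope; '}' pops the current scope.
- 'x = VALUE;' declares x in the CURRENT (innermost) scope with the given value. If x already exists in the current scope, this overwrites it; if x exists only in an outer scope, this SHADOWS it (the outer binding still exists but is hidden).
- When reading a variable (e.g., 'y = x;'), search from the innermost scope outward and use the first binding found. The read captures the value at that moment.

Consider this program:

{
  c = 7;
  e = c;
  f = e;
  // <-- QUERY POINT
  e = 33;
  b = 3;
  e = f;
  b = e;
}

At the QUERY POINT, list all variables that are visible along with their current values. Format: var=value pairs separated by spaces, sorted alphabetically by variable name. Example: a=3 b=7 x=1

Step 1: enter scope (depth=1)
Step 2: declare c=7 at depth 1
Step 3: declare e=(read c)=7 at depth 1
Step 4: declare f=(read e)=7 at depth 1
Visible at query point: c=7 e=7 f=7

Answer: c=7 e=7 f=7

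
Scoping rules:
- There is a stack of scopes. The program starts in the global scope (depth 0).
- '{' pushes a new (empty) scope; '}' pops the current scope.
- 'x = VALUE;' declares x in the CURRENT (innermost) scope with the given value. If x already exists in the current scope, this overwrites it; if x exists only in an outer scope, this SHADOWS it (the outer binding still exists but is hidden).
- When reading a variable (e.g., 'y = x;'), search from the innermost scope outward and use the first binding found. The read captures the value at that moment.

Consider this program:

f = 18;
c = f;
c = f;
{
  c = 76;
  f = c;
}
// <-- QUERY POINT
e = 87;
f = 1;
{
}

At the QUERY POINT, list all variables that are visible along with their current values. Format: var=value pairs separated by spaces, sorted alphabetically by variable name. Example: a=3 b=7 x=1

Step 1: declare f=18 at depth 0
Step 2: declare c=(read f)=18 at depth 0
Step 3: declare c=(read f)=18 at depth 0
Step 4: enter scope (depth=1)
Step 5: declare c=76 at depth 1
Step 6: declare f=(read c)=76 at depth 1
Step 7: exit scope (depth=0)
Visible at query point: c=18 f=18

Answer: c=18 f=18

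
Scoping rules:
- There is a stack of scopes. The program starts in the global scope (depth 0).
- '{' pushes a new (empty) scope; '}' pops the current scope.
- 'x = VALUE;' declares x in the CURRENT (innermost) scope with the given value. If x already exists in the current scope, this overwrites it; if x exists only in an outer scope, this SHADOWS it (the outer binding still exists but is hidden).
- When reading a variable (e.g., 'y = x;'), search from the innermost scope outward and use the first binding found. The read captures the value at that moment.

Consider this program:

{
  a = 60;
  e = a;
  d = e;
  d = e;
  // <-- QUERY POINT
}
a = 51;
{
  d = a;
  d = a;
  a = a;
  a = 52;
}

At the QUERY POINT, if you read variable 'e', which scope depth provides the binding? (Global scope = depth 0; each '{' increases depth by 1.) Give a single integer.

Answer: 1

Derivation:
Step 1: enter scope (depth=1)
Step 2: declare a=60 at depth 1
Step 3: declare e=(read a)=60 at depth 1
Step 4: declare d=(read e)=60 at depth 1
Step 5: declare d=(read e)=60 at depth 1
Visible at query point: a=60 d=60 e=60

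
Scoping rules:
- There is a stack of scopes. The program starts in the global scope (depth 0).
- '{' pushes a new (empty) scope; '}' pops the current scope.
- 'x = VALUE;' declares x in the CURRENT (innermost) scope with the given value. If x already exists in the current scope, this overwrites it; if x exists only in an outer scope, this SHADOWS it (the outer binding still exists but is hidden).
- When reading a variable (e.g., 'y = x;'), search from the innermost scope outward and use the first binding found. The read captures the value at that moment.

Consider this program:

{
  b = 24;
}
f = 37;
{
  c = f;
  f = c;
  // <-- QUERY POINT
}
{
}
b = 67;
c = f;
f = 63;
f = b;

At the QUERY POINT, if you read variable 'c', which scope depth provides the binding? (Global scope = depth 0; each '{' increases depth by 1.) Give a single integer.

Answer: 1

Derivation:
Step 1: enter scope (depth=1)
Step 2: declare b=24 at depth 1
Step 3: exit scope (depth=0)
Step 4: declare f=37 at depth 0
Step 5: enter scope (depth=1)
Step 6: declare c=(read f)=37 at depth 1
Step 7: declare f=(read c)=37 at depth 1
Visible at query point: c=37 f=37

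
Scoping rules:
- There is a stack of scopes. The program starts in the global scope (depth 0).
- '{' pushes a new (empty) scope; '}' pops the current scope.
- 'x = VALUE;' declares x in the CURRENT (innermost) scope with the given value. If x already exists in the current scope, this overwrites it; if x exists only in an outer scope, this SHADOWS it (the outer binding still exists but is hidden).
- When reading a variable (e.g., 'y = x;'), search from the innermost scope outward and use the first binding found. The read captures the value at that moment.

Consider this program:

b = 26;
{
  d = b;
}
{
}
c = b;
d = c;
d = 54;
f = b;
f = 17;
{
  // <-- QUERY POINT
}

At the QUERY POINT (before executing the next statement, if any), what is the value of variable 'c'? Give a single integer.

Answer: 26

Derivation:
Step 1: declare b=26 at depth 0
Step 2: enter scope (depth=1)
Step 3: declare d=(read b)=26 at depth 1
Step 4: exit scope (depth=0)
Step 5: enter scope (depth=1)
Step 6: exit scope (depth=0)
Step 7: declare c=(read b)=26 at depth 0
Step 8: declare d=(read c)=26 at depth 0
Step 9: declare d=54 at depth 0
Step 10: declare f=(read b)=26 at depth 0
Step 11: declare f=17 at depth 0
Step 12: enter scope (depth=1)
Visible at query point: b=26 c=26 d=54 f=17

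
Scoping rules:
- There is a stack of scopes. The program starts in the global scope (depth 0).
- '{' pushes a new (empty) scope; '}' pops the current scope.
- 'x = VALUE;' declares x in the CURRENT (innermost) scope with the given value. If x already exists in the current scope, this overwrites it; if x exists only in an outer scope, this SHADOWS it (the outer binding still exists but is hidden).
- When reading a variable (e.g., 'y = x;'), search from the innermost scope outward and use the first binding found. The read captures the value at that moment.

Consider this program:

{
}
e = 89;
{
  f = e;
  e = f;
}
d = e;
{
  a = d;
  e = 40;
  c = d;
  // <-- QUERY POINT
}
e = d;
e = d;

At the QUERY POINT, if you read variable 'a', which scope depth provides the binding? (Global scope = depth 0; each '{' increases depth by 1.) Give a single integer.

Step 1: enter scope (depth=1)
Step 2: exit scope (depth=0)
Step 3: declare e=89 at depth 0
Step 4: enter scope (depth=1)
Step 5: declare f=(read e)=89 at depth 1
Step 6: declare e=(read f)=89 at depth 1
Step 7: exit scope (depth=0)
Step 8: declare d=(read e)=89 at depth 0
Step 9: enter scope (depth=1)
Step 10: declare a=(read d)=89 at depth 1
Step 11: declare e=40 at depth 1
Step 12: declare c=(read d)=89 at depth 1
Visible at query point: a=89 c=89 d=89 e=40

Answer: 1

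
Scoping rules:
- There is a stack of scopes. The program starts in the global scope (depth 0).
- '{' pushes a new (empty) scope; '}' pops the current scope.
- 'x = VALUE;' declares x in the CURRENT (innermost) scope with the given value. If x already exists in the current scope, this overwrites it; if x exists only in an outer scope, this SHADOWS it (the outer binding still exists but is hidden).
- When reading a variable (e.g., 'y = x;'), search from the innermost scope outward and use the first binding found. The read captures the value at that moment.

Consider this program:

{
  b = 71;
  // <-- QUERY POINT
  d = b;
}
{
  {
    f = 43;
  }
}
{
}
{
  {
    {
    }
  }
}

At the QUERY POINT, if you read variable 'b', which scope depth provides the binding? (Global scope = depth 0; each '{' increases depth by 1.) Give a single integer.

Answer: 1

Derivation:
Step 1: enter scope (depth=1)
Step 2: declare b=71 at depth 1
Visible at query point: b=71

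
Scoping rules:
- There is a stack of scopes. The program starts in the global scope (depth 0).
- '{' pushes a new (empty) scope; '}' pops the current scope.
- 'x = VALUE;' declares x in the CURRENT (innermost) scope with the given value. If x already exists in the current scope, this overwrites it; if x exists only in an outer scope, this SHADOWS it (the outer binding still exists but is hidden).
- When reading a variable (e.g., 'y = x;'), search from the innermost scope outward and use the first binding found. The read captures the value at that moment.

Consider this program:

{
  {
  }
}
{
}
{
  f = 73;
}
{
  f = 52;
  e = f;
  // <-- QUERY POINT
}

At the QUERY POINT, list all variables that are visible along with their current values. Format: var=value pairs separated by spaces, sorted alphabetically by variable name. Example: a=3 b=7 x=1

Answer: e=52 f=52

Derivation:
Step 1: enter scope (depth=1)
Step 2: enter scope (depth=2)
Step 3: exit scope (depth=1)
Step 4: exit scope (depth=0)
Step 5: enter scope (depth=1)
Step 6: exit scope (depth=0)
Step 7: enter scope (depth=1)
Step 8: declare f=73 at depth 1
Step 9: exit scope (depth=0)
Step 10: enter scope (depth=1)
Step 11: declare f=52 at depth 1
Step 12: declare e=(read f)=52 at depth 1
Visible at query point: e=52 f=52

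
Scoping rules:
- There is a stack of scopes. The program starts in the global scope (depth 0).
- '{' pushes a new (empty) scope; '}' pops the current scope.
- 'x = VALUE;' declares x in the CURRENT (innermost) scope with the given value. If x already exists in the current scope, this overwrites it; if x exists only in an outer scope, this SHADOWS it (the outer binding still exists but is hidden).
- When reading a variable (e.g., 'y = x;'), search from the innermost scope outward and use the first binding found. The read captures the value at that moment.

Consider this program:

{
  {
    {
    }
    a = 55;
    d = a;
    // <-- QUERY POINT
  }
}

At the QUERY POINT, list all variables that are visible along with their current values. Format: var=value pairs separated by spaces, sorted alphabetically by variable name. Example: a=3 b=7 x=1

Step 1: enter scope (depth=1)
Step 2: enter scope (depth=2)
Step 3: enter scope (depth=3)
Step 4: exit scope (depth=2)
Step 5: declare a=55 at depth 2
Step 6: declare d=(read a)=55 at depth 2
Visible at query point: a=55 d=55

Answer: a=55 d=55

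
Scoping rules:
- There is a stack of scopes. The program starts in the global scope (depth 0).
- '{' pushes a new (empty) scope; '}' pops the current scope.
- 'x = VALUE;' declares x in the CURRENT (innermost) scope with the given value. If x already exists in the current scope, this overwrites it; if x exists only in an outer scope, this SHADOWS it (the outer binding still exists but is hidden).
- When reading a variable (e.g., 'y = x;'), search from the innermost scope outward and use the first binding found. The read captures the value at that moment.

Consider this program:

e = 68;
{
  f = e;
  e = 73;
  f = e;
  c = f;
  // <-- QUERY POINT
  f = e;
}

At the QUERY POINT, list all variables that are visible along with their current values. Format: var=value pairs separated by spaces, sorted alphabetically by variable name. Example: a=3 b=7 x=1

Answer: c=73 e=73 f=73

Derivation:
Step 1: declare e=68 at depth 0
Step 2: enter scope (depth=1)
Step 3: declare f=(read e)=68 at depth 1
Step 4: declare e=73 at depth 1
Step 5: declare f=(read e)=73 at depth 1
Step 6: declare c=(read f)=73 at depth 1
Visible at query point: c=73 e=73 f=73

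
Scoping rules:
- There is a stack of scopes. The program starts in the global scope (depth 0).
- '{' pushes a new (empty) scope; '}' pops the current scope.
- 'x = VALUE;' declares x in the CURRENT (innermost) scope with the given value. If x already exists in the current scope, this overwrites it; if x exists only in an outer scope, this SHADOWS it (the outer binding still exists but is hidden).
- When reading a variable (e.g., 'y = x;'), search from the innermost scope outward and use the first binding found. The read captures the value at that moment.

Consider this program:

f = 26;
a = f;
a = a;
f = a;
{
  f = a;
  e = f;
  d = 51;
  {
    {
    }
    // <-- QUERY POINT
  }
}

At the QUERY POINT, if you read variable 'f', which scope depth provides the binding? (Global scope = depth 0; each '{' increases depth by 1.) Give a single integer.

Answer: 1

Derivation:
Step 1: declare f=26 at depth 0
Step 2: declare a=(read f)=26 at depth 0
Step 3: declare a=(read a)=26 at depth 0
Step 4: declare f=(read a)=26 at depth 0
Step 5: enter scope (depth=1)
Step 6: declare f=(read a)=26 at depth 1
Step 7: declare e=(read f)=26 at depth 1
Step 8: declare d=51 at depth 1
Step 9: enter scope (depth=2)
Step 10: enter scope (depth=3)
Step 11: exit scope (depth=2)
Visible at query point: a=26 d=51 e=26 f=26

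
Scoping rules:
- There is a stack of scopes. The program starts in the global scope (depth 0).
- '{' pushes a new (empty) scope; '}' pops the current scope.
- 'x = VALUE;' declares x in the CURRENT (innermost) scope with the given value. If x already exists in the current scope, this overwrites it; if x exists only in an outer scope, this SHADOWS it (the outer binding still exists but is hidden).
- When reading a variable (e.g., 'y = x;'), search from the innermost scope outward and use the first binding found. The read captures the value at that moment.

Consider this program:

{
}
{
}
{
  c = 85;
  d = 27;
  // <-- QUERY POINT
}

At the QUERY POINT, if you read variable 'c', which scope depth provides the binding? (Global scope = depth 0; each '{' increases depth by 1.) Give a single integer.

Step 1: enter scope (depth=1)
Step 2: exit scope (depth=0)
Step 3: enter scope (depth=1)
Step 4: exit scope (depth=0)
Step 5: enter scope (depth=1)
Step 6: declare c=85 at depth 1
Step 7: declare d=27 at depth 1
Visible at query point: c=85 d=27

Answer: 1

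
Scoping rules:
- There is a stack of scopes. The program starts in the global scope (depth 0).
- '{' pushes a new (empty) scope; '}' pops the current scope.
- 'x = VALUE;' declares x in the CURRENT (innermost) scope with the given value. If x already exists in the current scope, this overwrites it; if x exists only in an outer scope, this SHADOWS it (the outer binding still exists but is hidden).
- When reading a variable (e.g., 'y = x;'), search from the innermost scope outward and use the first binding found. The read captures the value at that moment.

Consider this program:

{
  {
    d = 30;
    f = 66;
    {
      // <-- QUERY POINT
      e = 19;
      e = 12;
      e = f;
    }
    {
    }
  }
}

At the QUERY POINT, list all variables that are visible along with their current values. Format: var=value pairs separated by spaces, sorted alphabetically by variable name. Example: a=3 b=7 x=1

Answer: d=30 f=66

Derivation:
Step 1: enter scope (depth=1)
Step 2: enter scope (depth=2)
Step 3: declare d=30 at depth 2
Step 4: declare f=66 at depth 2
Step 5: enter scope (depth=3)
Visible at query point: d=30 f=66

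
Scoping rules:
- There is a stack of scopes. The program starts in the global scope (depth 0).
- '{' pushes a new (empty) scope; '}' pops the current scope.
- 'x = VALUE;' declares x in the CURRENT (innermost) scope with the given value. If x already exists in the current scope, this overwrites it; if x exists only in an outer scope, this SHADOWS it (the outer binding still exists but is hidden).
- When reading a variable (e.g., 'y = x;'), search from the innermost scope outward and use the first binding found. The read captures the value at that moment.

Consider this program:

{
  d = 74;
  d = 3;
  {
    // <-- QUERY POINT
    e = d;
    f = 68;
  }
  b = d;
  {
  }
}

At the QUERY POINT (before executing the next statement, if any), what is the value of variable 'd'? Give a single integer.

Answer: 3

Derivation:
Step 1: enter scope (depth=1)
Step 2: declare d=74 at depth 1
Step 3: declare d=3 at depth 1
Step 4: enter scope (depth=2)
Visible at query point: d=3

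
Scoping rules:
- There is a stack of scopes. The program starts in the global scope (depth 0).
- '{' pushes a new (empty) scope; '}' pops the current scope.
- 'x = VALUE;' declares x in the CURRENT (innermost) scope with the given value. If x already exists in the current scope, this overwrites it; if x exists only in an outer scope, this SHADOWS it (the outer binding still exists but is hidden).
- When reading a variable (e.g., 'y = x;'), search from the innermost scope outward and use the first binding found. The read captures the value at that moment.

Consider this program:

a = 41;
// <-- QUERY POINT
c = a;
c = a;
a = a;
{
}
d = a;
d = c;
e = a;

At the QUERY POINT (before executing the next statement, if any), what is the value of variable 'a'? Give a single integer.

Answer: 41

Derivation:
Step 1: declare a=41 at depth 0
Visible at query point: a=41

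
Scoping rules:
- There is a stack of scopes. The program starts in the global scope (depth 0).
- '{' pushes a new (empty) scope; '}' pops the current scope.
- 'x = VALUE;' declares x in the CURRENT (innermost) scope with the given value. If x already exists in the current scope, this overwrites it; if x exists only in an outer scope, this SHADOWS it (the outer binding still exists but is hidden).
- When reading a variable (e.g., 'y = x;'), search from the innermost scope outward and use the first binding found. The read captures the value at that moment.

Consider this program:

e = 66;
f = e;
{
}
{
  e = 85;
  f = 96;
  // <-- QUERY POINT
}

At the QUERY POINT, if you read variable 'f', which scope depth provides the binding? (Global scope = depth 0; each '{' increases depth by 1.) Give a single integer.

Answer: 1

Derivation:
Step 1: declare e=66 at depth 0
Step 2: declare f=(read e)=66 at depth 0
Step 3: enter scope (depth=1)
Step 4: exit scope (depth=0)
Step 5: enter scope (depth=1)
Step 6: declare e=85 at depth 1
Step 7: declare f=96 at depth 1
Visible at query point: e=85 f=96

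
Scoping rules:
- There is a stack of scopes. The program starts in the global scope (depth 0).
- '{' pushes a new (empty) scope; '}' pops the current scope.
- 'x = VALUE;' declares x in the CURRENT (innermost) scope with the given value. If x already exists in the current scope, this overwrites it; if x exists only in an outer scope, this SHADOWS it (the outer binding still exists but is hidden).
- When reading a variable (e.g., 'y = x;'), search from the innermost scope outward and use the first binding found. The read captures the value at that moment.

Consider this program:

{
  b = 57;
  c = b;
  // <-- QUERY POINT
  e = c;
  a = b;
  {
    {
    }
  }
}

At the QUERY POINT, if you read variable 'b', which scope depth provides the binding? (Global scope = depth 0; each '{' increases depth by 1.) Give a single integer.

Answer: 1

Derivation:
Step 1: enter scope (depth=1)
Step 2: declare b=57 at depth 1
Step 3: declare c=(read b)=57 at depth 1
Visible at query point: b=57 c=57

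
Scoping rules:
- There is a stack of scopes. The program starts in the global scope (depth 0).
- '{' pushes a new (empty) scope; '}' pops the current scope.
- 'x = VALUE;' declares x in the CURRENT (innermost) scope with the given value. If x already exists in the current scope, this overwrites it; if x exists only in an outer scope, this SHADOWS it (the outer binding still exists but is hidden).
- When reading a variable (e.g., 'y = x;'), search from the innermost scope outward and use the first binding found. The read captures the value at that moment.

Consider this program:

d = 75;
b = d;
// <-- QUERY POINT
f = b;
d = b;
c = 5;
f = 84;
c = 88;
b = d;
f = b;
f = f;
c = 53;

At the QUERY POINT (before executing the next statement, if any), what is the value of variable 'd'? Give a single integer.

Step 1: declare d=75 at depth 0
Step 2: declare b=(read d)=75 at depth 0
Visible at query point: b=75 d=75

Answer: 75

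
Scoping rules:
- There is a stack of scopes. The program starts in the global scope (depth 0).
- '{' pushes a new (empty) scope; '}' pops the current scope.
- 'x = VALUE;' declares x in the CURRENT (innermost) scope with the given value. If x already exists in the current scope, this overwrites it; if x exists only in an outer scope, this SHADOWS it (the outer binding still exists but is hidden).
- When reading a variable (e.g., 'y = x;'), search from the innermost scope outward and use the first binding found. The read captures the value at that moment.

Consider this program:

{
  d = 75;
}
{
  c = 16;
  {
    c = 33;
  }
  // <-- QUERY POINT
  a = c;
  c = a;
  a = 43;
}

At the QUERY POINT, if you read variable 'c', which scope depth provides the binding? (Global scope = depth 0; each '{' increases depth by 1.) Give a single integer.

Step 1: enter scope (depth=1)
Step 2: declare d=75 at depth 1
Step 3: exit scope (depth=0)
Step 4: enter scope (depth=1)
Step 5: declare c=16 at depth 1
Step 6: enter scope (depth=2)
Step 7: declare c=33 at depth 2
Step 8: exit scope (depth=1)
Visible at query point: c=16

Answer: 1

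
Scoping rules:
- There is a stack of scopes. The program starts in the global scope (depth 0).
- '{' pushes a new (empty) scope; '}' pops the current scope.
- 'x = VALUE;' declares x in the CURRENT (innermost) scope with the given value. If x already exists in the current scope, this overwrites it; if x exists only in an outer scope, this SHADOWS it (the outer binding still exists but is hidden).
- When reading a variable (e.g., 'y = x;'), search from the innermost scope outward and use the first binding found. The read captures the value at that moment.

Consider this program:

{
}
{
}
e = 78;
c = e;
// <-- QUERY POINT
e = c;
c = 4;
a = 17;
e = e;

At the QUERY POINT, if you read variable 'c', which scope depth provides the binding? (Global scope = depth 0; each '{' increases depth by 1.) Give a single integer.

Answer: 0

Derivation:
Step 1: enter scope (depth=1)
Step 2: exit scope (depth=0)
Step 3: enter scope (depth=1)
Step 4: exit scope (depth=0)
Step 5: declare e=78 at depth 0
Step 6: declare c=(read e)=78 at depth 0
Visible at query point: c=78 e=78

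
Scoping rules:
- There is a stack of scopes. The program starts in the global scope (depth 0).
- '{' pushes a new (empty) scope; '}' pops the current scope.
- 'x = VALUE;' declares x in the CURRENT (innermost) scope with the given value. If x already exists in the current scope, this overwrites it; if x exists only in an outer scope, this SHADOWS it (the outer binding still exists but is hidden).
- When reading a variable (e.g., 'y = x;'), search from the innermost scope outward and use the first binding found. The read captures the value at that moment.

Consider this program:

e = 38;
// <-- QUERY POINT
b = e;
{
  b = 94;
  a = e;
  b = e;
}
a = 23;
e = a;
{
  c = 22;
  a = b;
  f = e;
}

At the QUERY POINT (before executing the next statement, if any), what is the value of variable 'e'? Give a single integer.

Step 1: declare e=38 at depth 0
Visible at query point: e=38

Answer: 38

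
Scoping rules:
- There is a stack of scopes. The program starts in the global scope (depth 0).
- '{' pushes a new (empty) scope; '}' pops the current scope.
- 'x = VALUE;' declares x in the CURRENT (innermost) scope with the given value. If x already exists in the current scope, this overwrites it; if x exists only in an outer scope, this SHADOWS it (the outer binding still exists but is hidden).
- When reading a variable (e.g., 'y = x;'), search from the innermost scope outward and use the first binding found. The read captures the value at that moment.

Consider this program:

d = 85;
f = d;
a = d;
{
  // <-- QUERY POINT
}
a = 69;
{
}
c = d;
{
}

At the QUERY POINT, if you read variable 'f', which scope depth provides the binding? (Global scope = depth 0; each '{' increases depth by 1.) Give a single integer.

Answer: 0

Derivation:
Step 1: declare d=85 at depth 0
Step 2: declare f=(read d)=85 at depth 0
Step 3: declare a=(read d)=85 at depth 0
Step 4: enter scope (depth=1)
Visible at query point: a=85 d=85 f=85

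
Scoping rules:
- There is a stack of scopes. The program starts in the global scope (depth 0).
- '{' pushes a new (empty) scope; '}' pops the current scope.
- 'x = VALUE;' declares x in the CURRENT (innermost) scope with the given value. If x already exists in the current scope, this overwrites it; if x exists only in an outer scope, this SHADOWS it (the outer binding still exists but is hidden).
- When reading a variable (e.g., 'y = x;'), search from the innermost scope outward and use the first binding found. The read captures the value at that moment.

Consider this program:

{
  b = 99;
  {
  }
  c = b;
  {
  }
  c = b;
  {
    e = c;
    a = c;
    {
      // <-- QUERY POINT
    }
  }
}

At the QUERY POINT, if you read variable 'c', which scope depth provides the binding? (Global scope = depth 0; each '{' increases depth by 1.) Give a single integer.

Answer: 1

Derivation:
Step 1: enter scope (depth=1)
Step 2: declare b=99 at depth 1
Step 3: enter scope (depth=2)
Step 4: exit scope (depth=1)
Step 5: declare c=(read b)=99 at depth 1
Step 6: enter scope (depth=2)
Step 7: exit scope (depth=1)
Step 8: declare c=(read b)=99 at depth 1
Step 9: enter scope (depth=2)
Step 10: declare e=(read c)=99 at depth 2
Step 11: declare a=(read c)=99 at depth 2
Step 12: enter scope (depth=3)
Visible at query point: a=99 b=99 c=99 e=99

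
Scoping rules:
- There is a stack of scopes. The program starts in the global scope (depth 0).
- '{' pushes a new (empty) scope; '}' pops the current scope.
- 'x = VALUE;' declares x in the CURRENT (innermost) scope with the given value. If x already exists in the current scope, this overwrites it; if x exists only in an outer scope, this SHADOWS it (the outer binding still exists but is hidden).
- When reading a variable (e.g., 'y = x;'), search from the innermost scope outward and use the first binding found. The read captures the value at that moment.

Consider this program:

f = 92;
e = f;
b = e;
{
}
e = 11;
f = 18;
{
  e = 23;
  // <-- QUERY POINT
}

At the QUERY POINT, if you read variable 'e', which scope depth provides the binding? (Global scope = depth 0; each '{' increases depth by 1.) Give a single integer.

Step 1: declare f=92 at depth 0
Step 2: declare e=(read f)=92 at depth 0
Step 3: declare b=(read e)=92 at depth 0
Step 4: enter scope (depth=1)
Step 5: exit scope (depth=0)
Step 6: declare e=11 at depth 0
Step 7: declare f=18 at depth 0
Step 8: enter scope (depth=1)
Step 9: declare e=23 at depth 1
Visible at query point: b=92 e=23 f=18

Answer: 1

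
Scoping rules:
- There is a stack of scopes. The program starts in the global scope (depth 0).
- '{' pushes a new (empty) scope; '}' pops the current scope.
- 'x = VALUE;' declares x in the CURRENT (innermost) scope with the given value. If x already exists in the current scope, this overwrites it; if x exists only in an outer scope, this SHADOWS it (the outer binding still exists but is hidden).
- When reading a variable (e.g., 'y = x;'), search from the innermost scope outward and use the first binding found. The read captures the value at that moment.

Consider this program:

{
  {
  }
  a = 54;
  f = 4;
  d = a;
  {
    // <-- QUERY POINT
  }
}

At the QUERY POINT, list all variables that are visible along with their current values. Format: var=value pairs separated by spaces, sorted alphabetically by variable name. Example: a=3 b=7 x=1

Answer: a=54 d=54 f=4

Derivation:
Step 1: enter scope (depth=1)
Step 2: enter scope (depth=2)
Step 3: exit scope (depth=1)
Step 4: declare a=54 at depth 1
Step 5: declare f=4 at depth 1
Step 6: declare d=(read a)=54 at depth 1
Step 7: enter scope (depth=2)
Visible at query point: a=54 d=54 f=4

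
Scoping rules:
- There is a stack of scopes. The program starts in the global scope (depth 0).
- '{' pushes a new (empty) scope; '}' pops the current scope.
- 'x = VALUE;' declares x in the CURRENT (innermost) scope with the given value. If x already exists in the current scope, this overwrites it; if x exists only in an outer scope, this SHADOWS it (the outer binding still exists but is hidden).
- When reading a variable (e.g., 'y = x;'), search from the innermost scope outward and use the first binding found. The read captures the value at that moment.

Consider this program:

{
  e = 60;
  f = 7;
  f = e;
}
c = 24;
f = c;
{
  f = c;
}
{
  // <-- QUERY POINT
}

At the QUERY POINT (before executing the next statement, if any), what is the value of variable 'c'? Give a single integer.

Answer: 24

Derivation:
Step 1: enter scope (depth=1)
Step 2: declare e=60 at depth 1
Step 3: declare f=7 at depth 1
Step 4: declare f=(read e)=60 at depth 1
Step 5: exit scope (depth=0)
Step 6: declare c=24 at depth 0
Step 7: declare f=(read c)=24 at depth 0
Step 8: enter scope (depth=1)
Step 9: declare f=(read c)=24 at depth 1
Step 10: exit scope (depth=0)
Step 11: enter scope (depth=1)
Visible at query point: c=24 f=24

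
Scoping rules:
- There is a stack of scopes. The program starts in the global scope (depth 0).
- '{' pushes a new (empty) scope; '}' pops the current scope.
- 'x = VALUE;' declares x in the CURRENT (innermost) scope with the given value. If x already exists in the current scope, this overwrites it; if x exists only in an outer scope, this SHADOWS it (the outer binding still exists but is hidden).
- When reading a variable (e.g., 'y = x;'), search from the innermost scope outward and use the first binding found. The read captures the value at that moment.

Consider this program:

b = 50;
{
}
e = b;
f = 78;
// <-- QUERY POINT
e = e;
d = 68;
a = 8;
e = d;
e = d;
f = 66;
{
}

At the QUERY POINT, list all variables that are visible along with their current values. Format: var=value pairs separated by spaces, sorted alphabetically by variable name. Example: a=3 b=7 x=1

Answer: b=50 e=50 f=78

Derivation:
Step 1: declare b=50 at depth 0
Step 2: enter scope (depth=1)
Step 3: exit scope (depth=0)
Step 4: declare e=(read b)=50 at depth 0
Step 5: declare f=78 at depth 0
Visible at query point: b=50 e=50 f=78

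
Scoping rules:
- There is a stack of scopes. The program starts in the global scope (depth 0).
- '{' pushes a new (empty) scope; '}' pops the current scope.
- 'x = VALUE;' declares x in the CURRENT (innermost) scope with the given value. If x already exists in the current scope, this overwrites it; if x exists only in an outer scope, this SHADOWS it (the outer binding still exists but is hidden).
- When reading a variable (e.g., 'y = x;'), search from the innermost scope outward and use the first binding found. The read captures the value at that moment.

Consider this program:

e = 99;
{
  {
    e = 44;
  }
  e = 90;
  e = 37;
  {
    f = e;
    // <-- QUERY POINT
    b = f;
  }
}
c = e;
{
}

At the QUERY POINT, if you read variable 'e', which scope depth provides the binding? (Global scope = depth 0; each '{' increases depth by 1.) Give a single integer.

Step 1: declare e=99 at depth 0
Step 2: enter scope (depth=1)
Step 3: enter scope (depth=2)
Step 4: declare e=44 at depth 2
Step 5: exit scope (depth=1)
Step 6: declare e=90 at depth 1
Step 7: declare e=37 at depth 1
Step 8: enter scope (depth=2)
Step 9: declare f=(read e)=37 at depth 2
Visible at query point: e=37 f=37

Answer: 1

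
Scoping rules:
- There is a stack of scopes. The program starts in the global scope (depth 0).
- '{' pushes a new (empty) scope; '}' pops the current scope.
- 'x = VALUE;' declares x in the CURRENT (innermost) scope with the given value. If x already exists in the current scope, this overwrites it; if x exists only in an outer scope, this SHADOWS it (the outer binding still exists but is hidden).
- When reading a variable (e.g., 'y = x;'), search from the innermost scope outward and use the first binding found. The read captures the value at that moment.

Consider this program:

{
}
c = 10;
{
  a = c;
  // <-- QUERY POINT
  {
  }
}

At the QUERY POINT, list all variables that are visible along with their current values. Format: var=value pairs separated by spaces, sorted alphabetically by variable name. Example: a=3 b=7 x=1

Step 1: enter scope (depth=1)
Step 2: exit scope (depth=0)
Step 3: declare c=10 at depth 0
Step 4: enter scope (depth=1)
Step 5: declare a=(read c)=10 at depth 1
Visible at query point: a=10 c=10

Answer: a=10 c=10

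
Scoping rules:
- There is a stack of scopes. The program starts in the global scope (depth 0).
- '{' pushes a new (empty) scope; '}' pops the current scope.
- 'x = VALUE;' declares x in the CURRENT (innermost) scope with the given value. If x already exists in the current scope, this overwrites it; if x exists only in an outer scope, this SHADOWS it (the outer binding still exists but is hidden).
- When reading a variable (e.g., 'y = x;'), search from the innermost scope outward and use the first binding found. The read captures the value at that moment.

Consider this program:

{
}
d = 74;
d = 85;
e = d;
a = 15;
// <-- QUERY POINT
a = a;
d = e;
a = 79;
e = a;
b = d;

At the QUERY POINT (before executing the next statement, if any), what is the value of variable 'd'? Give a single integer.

Step 1: enter scope (depth=1)
Step 2: exit scope (depth=0)
Step 3: declare d=74 at depth 0
Step 4: declare d=85 at depth 0
Step 5: declare e=(read d)=85 at depth 0
Step 6: declare a=15 at depth 0
Visible at query point: a=15 d=85 e=85

Answer: 85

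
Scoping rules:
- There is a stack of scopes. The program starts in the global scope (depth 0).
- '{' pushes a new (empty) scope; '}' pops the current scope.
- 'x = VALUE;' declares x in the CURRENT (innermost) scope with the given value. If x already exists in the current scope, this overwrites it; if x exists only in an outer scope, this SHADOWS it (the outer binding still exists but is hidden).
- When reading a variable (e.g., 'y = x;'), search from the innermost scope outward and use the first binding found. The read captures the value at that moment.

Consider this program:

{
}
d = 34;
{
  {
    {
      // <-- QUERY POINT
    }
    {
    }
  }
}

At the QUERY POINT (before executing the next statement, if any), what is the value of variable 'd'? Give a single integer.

Answer: 34

Derivation:
Step 1: enter scope (depth=1)
Step 2: exit scope (depth=0)
Step 3: declare d=34 at depth 0
Step 4: enter scope (depth=1)
Step 5: enter scope (depth=2)
Step 6: enter scope (depth=3)
Visible at query point: d=34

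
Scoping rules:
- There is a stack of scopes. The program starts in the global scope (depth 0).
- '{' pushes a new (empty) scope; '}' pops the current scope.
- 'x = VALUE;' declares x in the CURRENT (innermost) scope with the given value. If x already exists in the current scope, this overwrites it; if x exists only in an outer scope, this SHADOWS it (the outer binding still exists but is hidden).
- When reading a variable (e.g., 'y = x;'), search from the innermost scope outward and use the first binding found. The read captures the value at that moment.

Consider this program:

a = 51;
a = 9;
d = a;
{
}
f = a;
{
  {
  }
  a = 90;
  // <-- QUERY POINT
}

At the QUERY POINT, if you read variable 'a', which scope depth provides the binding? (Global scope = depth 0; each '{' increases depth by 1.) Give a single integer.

Step 1: declare a=51 at depth 0
Step 2: declare a=9 at depth 0
Step 3: declare d=(read a)=9 at depth 0
Step 4: enter scope (depth=1)
Step 5: exit scope (depth=0)
Step 6: declare f=(read a)=9 at depth 0
Step 7: enter scope (depth=1)
Step 8: enter scope (depth=2)
Step 9: exit scope (depth=1)
Step 10: declare a=90 at depth 1
Visible at query point: a=90 d=9 f=9

Answer: 1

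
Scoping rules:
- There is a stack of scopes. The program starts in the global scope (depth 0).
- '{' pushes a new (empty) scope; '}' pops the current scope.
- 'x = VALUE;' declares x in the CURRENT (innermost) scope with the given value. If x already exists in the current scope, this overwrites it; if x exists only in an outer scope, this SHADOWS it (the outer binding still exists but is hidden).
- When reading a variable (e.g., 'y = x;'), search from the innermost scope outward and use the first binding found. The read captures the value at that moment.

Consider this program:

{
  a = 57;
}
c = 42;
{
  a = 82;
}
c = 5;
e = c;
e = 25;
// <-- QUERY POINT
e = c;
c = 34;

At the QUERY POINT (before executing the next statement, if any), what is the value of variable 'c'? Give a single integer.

Step 1: enter scope (depth=1)
Step 2: declare a=57 at depth 1
Step 3: exit scope (depth=0)
Step 4: declare c=42 at depth 0
Step 5: enter scope (depth=1)
Step 6: declare a=82 at depth 1
Step 7: exit scope (depth=0)
Step 8: declare c=5 at depth 0
Step 9: declare e=(read c)=5 at depth 0
Step 10: declare e=25 at depth 0
Visible at query point: c=5 e=25

Answer: 5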